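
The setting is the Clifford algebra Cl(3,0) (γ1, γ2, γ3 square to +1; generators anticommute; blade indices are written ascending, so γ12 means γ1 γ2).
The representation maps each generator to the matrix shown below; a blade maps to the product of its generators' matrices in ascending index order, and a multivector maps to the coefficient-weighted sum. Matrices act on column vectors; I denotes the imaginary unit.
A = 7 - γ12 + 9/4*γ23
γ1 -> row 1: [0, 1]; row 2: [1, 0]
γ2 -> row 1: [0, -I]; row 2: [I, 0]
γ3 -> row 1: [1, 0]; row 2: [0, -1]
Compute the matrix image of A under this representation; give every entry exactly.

Bivector images (products of the table entries): rho(γ12) = rho(γ1)rho(γ2) = row 1: [I, 0]; row 2: [0, -I]; rho(γ23) = rho(γ2)rho(γ3) = row 1: [0, I]; row 2: [I, 0].
M = (7)*1 + (-1)*rho(γ12) + (9/4)*rho(γ23), summed entrywise (1 is the identity matrix):
Answer: row 1: [7 - I, 9*I/4]; row 2: [9*I/4, 7 + I]


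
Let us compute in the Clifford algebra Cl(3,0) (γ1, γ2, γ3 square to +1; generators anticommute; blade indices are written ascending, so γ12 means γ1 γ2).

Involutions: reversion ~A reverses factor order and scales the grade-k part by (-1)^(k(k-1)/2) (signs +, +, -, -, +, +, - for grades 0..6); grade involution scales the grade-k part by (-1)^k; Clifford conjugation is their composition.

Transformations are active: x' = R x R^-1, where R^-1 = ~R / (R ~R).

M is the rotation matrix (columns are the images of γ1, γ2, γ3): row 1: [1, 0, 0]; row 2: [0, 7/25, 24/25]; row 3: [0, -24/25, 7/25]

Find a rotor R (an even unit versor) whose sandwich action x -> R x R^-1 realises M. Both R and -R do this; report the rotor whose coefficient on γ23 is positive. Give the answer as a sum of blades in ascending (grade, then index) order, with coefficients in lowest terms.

Method: write R = a + b12*γ12 + b13*γ13 + b23*γ23 with a^2 + b12^2 + b13^2 + b23^2 = 1 (so R^-1 = ~R). Expanding the columns R e_j ~R gives tr M = 4a^2 - 1 and, from the antisymmetric part, M21 - M12 = -4a*b12, M13 - M31 = 4a*b13, M32 - M23 = -4a*b23.
Here tr M = 39/25, so a^2 = (1 + tr M)/4 = 16/25 and a = ±4/5. Taking a = 4/5: M21 - M12 = 0, M13 - M31 = 0, M32 - M23 = -48/25, giving b12 = 0, b13 = 0, b23 = 3/5, i.e. R = 4/5 + 3/5*γ23.
Its γ23 coefficient is already positive.
Answer: 4/5 + 3/5*γ23. Key observation: the double cover Spin(3) -> SO(3) sends R and -R to the same matrix (trace 39/25 here), so the stated sign of the γ23 coefficient is what selects one sheet.


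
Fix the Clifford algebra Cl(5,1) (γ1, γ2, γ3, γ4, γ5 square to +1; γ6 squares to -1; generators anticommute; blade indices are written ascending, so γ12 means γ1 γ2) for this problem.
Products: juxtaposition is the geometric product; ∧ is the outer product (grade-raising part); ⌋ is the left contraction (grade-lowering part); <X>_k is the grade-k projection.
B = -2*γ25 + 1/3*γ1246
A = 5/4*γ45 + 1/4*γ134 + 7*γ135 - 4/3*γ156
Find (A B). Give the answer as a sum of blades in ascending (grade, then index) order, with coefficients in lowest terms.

step 1: -5/2*γ24 - 14*γ123 - 8/3*γ126 + 1/12*γ236 + 4/9*γ245 - 5/12*γ1256 - 1/2*γ12345 - 7/3*γ23456
Answer: -5/2*γ24 - 14*γ123 - 8/3*γ126 + 1/12*γ236 + 4/9*γ245 - 5/12*γ1256 - 1/2*γ12345 - 7/3*γ23456


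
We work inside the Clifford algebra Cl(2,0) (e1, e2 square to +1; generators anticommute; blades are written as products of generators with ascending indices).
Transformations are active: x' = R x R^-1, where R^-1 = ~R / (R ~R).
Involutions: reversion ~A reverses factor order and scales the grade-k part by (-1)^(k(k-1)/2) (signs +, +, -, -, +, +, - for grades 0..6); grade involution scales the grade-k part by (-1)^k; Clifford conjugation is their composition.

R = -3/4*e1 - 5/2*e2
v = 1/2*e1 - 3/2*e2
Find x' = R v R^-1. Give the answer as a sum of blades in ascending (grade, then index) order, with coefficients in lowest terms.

~R = -3/4*e1 - 5/2*e2, and R ~R = 109/16, so R^-1 = ~R / (109/16).
R v = 27/8 + 19/8*e1 e2
Answer: -271/218*e1 - 213/218*e2


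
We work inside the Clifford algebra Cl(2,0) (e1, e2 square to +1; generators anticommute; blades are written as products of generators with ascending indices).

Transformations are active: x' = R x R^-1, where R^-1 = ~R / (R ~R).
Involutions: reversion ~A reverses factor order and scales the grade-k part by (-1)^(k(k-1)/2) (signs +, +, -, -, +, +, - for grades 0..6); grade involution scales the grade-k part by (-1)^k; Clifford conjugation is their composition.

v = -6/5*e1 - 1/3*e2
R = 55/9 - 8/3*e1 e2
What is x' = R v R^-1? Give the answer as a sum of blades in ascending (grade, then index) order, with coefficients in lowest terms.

~R = 55/9 + 8/3*e1 e2, and R ~R = 3601/81, so R^-1 = ~R / (3601/81).
R v = -58/9*e1 - 707/135*e2
Answer: -10294/18005*e1 - 11953/10803*e2


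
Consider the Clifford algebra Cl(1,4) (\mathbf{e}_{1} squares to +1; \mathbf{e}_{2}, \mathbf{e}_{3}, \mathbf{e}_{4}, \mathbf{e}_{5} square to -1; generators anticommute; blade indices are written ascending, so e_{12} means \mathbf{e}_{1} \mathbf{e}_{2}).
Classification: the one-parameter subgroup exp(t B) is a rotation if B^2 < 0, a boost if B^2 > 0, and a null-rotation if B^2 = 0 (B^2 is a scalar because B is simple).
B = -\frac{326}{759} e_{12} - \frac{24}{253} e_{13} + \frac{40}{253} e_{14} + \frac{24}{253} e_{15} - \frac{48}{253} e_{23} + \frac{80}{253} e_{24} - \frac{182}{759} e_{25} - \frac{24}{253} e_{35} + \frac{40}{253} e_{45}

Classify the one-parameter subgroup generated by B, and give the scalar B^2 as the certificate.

B^2 term by term: the squares give (-\frac{326}{759})^2*(e_{12})^2 + (-\frac{24}{253})^2*(e_{13})^2 + (\frac{40}{253})^2*(e_{14})^2 + (\frac{24}{253})^2*(e_{15})^2 + (-\frac{48}{253})^2*(e_{23})^2 + (\frac{80}{253})^2*(e_{24})^2 + (-\frac{182}{759})^2*(e_{25})^2 + (-\frac{24}{253})^2*(e_{35})^2 + (\frac{40}{253})^2*(e_{45})^2 = \frac{106276}{576081}*(+1) + \frac{576}{64009}*(+1) + \frac{1600}{64009}*(+1) + \frac{576}{64009}*(+1) + \frac{2304}{64009}*(-1) + \frac{6400}{64009}*(-1) + \frac{33124}{576081}*(-1) + \frac{576}{64009}*(-1) + \frac{1600}{64009}*(-1) = 0 (each basis 2-blade squares to minus the product of its generators' squares); cross terms between blades sharing an index anticommute and cancel; the commuting (index-disjoint) pairs give grade-4 terms 2*c*c'*(blade product), which cancel blade by blade — e_{1234}: \frac{3840}{64009} - \frac{3840}{64009} = 0; e_{1235}: \frac{5216}{64009} - \frac{2912}{64009} - \frac{2304}{64009} = 0; e_{1245}: -\frac{26080}{192027} + \frac{14560}{192027} + \frac{3840}{64009} = 0; e_{1345}: -\frac{1920}{64009} + \frac{1920}{64009} = 0; e_{2345}: -\frac{3840}{64009} + \frac{3840}{64009} = 0 — confirming B is simple. So B^2 = 0.
Answer: null-rotation, certificate B^2 = 0. No conjugation can change B^2 = 0; the sign gives the class.


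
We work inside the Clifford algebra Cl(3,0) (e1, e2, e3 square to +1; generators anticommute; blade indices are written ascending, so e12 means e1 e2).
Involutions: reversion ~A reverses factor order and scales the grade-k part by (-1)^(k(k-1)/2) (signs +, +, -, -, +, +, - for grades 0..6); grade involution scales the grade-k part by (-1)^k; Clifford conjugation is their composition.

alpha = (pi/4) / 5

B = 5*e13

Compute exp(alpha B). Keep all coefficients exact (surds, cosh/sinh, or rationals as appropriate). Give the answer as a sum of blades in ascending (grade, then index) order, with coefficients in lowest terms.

B^2 = (5)^2*(e13)^2 = 25*(-1) = -25 (a basis 2-blade squares to minus the product of its generators' squares).
B^2 = -25 — B^2 < 0, so the exponential closes trigonometrically: l = 5, alpha*l = pi/4, so exp(alpha B) = cos(pi/4) + (sin(pi/4)/5)*B = sqrt(2)/2 + (sqrt(2)/10)*B.
Answer: sqrt(2)/2 + sqrt(2)/2*e13


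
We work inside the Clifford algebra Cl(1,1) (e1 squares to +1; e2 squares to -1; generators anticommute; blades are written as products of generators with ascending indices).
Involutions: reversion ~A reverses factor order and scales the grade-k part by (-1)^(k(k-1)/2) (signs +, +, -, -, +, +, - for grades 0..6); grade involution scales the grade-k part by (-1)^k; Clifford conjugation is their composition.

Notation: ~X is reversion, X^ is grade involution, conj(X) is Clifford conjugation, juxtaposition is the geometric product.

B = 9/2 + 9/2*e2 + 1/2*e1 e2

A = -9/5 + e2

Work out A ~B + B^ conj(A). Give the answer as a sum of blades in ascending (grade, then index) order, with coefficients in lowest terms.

first term: -63/5 - 1/2*e1 - 18/5*e2 + 9/10*e1 e2
second term: -63/5 + 1/2*e1 + 18/5*e2 - 9/10*e1 e2
Answer: -126/5


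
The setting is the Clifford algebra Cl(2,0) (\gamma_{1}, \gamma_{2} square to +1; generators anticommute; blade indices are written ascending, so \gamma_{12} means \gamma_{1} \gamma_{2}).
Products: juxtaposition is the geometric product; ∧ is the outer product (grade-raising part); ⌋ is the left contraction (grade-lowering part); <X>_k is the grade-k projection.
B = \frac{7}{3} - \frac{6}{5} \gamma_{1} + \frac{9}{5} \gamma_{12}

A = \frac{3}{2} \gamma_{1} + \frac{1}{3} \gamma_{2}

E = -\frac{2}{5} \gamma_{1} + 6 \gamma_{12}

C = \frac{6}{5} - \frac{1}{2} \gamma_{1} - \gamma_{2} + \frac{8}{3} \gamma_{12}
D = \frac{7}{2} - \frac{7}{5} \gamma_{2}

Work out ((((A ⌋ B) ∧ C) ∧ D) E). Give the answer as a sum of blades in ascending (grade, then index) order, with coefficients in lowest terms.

step 1: -\frac{9}{5} - \frac{3}{5} \gamma_{1} + \frac{27}{10} \gamma_{2}
step 2: -\frac{54}{25} + \frac{9}{50} \gamma_{1} + \frac{126}{25} \gamma_{2} - \frac{57}{20} \gamma_{12}
step 3: -\frac{189}{25} + \frac{63}{100} \gamma_{1} + \frac{2583}{125} \gamma_{2} - \frac{10227}{1000} \gamma_{12}
step 4: \frac{6111}{100} - \frac{3024}{25} \gamma_{1} - \frac{777}{2500} \gamma_{2} - \frac{23184}{625} \gamma_{12}
Answer: \frac{6111}{100} - \frac{3024}{25} \gamma_{1} - \frac{777}{2500} \gamma_{2} - \frac{23184}{625} \gamma_{12}


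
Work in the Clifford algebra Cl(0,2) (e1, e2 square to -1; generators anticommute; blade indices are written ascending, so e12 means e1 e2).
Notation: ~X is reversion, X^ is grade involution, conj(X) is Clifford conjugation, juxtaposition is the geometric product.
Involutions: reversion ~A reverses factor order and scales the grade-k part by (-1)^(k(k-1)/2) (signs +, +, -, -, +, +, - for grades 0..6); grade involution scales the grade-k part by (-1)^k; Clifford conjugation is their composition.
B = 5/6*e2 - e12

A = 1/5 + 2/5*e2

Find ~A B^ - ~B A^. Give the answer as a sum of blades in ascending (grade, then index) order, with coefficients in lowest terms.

first term: 1/3 - 2/5*e1 - 1/6*e2 - 1/5*e12
second term: 1/3 + 2/5*e1 + 1/6*e2 + 1/5*e12
Answer: -4/5*e1 - 1/3*e2 - 2/5*e12


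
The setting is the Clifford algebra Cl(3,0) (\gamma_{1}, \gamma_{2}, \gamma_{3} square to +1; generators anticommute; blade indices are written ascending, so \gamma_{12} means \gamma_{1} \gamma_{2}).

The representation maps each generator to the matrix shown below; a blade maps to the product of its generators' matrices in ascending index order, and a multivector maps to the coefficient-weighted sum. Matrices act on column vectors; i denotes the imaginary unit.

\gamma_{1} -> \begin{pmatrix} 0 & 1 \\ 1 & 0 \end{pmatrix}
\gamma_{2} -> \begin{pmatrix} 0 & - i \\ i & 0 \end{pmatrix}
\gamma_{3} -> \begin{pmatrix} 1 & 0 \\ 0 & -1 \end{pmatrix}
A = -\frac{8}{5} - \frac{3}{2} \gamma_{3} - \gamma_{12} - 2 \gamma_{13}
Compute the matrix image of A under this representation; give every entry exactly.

Bivector images (products of the table entries): rho(\gamma_{12}) = rho(\gamma_{1})rho(\gamma_{2}) = \begin{pmatrix} i & 0 \\ 0 & - i \end{pmatrix}; rho(\gamma_{13}) = rho(\gamma_{1})rho(\gamma_{3}) = \begin{pmatrix} 0 & -1 \\ 1 & 0 \end{pmatrix}.
M = (-\frac{8}{5})*1 + (-\frac{3}{2})*rho(\gamma_{3}) + (-1)*rho(\gamma_{12}) + (-2)*rho(\gamma_{13}), summed entrywise (1 is the identity matrix):
Answer: \begin{pmatrix} - \frac{31}{10} - i & 2 \\ -2 & - \frac{1}{10} + i \end{pmatrix}


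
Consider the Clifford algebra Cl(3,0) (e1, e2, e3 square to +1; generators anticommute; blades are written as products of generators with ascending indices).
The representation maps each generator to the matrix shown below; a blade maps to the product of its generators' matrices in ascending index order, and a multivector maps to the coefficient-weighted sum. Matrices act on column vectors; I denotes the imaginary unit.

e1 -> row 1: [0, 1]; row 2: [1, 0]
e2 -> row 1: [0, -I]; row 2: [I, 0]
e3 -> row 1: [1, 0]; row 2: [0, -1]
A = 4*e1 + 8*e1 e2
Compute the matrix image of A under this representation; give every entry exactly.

Bivector images (products of the table entries): rho(e1 e2) = rho(e1)rho(e2) = row 1: [I, 0]; row 2: [0, -I].
M = (4)*rho(e1) + (8)*rho(e1 e2), summed entrywise:
Answer: row 1: [8*I, 4]; row 2: [4, -8*I]


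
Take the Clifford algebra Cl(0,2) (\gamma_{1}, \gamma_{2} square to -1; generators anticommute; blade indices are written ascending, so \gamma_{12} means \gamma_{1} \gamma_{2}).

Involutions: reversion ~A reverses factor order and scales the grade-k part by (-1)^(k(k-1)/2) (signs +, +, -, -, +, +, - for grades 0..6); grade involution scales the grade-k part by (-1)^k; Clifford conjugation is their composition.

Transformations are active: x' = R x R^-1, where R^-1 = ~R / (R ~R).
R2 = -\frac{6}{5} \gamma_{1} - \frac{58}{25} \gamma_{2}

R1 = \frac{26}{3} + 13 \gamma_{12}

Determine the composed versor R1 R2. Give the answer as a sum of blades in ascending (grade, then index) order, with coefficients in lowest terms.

Distribute over the terms of R1 (each basis-blade product reordered to ascending indices, repeated generators contracted through their squares):
(\frac{26}{3}) R2 = -\frac{52}{5} \gamma_{1} - \frac{1508}{75} \gamma_{2}
(13 \gamma_{12}) R2 = \frac{754}{25} \gamma_{1} - \frac{78}{5} \gamma_{2}
Summing the partial products and collecting blades:
Answer: \frac{494}{25} \gamma_{1} - \frac{2678}{75} \gamma_{2}


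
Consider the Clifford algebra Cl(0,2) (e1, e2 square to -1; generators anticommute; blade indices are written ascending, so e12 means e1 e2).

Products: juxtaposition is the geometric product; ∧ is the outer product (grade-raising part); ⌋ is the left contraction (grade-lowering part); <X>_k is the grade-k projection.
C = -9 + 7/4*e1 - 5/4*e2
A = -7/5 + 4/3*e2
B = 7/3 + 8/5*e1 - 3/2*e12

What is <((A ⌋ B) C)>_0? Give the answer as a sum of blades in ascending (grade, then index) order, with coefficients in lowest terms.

step 1: -49/15 - 106/25*e1 + 21/10*e12
step 2: 1841/50 + 21041/600*e1 + 931/120*e2 - 68/5*e12
step 3: 1841/50
Answer: 1841/50


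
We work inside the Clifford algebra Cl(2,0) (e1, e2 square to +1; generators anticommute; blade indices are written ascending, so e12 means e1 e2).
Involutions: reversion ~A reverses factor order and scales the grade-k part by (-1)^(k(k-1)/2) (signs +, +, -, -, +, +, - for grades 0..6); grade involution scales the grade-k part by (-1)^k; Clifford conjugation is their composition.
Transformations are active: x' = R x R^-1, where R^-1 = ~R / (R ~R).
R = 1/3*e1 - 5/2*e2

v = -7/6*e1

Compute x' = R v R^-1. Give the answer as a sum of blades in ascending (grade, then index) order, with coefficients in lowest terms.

~R = 1/3*e1 - 5/2*e2, and R ~R = 229/36, so R^-1 = ~R / (229/36).
R v = -7/18 - 35/12*e12
Answer: 1547/1374*e1 + 70/229*e2


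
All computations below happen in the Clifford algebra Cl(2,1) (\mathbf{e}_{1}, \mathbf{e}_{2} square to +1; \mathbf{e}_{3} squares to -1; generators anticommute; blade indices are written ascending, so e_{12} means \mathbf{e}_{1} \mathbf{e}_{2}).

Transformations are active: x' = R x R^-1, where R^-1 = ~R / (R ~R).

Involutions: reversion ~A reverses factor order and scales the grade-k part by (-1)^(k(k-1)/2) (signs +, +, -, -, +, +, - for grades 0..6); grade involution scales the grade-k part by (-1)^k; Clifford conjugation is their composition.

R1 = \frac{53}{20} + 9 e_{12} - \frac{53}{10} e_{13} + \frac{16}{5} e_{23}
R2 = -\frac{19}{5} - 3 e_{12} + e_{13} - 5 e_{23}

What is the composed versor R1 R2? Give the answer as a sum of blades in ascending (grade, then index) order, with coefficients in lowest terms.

Distribute over the terms of R1 (each basis-blade product reordered to ascending indices, repeated generators contracted through their squares):
(\frac{53}{20}) R2 = -\frac{1007}{100} - \frac{159}{20} e_{12} + \frac{53}{20} e_{13} - \frac{53}{4} e_{23}
(9 e_{12}) R2 = 27 - \frac{171}{5} e_{12} - 45 e_{13} - 9 e_{23}
(-\frac{53}{10} e_{13}) R2 = -\frac{53}{10} + \frac{53}{2} e_{12} + \frac{1007}{50} e_{13} + \frac{159}{10} e_{23}
(\frac{16}{5} e_{23}) R2 = -16 - \frac{16}{5} e_{12} + \frac{48}{5} e_{13} - \frac{304}{25} e_{23}
Summing the partial products and collecting blades:
Answer: -\frac{437}{100} - \frac{377}{20} e_{12} - \frac{1261}{100} e_{13} - \frac{1851}{100} e_{23}


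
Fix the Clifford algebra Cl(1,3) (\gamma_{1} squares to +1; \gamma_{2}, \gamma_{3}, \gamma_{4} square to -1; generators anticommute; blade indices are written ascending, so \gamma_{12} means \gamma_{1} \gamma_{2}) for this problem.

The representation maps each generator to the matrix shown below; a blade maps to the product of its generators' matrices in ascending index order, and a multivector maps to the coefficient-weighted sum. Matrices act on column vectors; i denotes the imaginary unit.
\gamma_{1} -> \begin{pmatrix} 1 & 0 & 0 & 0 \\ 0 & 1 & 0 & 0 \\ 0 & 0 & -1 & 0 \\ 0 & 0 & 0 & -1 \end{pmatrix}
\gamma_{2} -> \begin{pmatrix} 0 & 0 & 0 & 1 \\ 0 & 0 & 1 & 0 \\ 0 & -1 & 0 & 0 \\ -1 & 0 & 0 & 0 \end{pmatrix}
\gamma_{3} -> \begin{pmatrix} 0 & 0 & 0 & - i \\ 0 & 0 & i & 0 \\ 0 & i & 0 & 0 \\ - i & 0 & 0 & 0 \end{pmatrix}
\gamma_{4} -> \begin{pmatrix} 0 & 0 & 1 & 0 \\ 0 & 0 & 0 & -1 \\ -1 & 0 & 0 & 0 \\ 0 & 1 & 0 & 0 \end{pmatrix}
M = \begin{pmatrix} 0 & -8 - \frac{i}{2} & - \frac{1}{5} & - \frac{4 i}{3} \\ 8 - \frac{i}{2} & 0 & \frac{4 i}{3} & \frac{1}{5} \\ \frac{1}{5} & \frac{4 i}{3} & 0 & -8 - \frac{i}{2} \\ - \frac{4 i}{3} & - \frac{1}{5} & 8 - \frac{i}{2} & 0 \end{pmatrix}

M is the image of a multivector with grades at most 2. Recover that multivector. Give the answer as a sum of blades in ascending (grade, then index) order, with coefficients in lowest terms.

Method: the blade images are trace-orthogonal — tr(rho(e_A) rho(e_B)^-1) = 4 if A = B and 0 otherwise — and rho(e_A)^-1 = (e_A)^2 * rho(e_A) with (e_A)^2 = +1 or -1, so the coefficient of e_A in the preimage is (e_A)^2 * tr(M rho(e_A))/4.
Nonzero projections over blades of grade <= 2: \gamma_{3}: (\gamma_{3})^2 = -1, tr(M rho(\gamma_{3})) = - \frac{16}{3}, coefficient \frac{4}{3}; \gamma_{4}: (\gamma_{4})^2 = -1, tr(M rho(\gamma_{4})) = \frac{4}{5}, coefficient -\frac{1}{5}; \gamma_{24}: (\gamma_{24})^2 = -1, tr(M rho(\gamma_{24})) = 32, coefficient -8; \gamma_{34}: (\gamma_{34})^2 = -1, tr(M rho(\gamma_{34})) = -2, coefficient \frac{1}{2}. Every other blade of grade <= 2 projects to 0.
Answer: \frac{4}{3} \gamma_{3} - \frac{1}{5} \gamma_{4} - 8 \gamma_{24} + \frac{1}{2} \gamma_{34}


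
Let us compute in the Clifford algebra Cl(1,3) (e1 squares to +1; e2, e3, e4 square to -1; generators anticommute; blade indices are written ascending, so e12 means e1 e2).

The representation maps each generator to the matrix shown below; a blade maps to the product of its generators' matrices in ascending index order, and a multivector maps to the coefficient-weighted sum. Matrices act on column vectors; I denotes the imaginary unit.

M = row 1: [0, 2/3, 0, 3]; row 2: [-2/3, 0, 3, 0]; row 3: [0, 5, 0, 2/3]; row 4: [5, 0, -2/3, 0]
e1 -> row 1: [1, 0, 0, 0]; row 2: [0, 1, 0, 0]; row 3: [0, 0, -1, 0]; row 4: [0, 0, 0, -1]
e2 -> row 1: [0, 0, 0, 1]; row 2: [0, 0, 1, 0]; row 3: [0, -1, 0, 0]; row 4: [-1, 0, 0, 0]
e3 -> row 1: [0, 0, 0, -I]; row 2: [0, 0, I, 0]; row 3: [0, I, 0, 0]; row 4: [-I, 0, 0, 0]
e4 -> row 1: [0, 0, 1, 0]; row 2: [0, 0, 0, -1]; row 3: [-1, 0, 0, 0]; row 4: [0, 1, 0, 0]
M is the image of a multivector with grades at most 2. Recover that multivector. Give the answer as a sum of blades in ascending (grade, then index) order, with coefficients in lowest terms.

Method: the blade images are trace-orthogonal — tr(rho(e_A) rho(e_B)^-1) = 4 if A = B and 0 otherwise — and rho(e_A)^-1 = (e_A)^2 * rho(e_A) with (e_A)^2 = +1 or -1, so the coefficient of e_A in the preimage is (e_A)^2 * tr(M rho(e_A))/4.
Nonzero projections over blades of grade <= 2: e2: (e2)^2 = -1, tr(M rho(e2)) = 4, coefficient -1; e12: (e12)^2 = +1, tr(M rho(e12)) = 16, coefficient 4; e24: (e24)^2 = -1, tr(M rho(e24)) = -8/3, coefficient 2/3. Every other blade of grade <= 2 projects to 0.
Answer: -e2 + 4*e12 + 2/3*e24


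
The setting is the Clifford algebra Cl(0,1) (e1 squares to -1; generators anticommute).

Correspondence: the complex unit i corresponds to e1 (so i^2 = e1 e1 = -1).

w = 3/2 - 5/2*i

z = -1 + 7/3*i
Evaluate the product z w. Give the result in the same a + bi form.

In blades: z = -1 + 7/3*e1, w = 3/2 - 5/2*e1.
Distribute z over w term by term (generator squares from the signature, products reordered to ascending indices): (-1)*w = -3/2 + 5/2*e1; (7/3*e1)*w = 35/6 + 7/2*e1.
Sum: 13/3 + 6*e1; translating back through the correspondence:
Answer: 13/3 + 6i


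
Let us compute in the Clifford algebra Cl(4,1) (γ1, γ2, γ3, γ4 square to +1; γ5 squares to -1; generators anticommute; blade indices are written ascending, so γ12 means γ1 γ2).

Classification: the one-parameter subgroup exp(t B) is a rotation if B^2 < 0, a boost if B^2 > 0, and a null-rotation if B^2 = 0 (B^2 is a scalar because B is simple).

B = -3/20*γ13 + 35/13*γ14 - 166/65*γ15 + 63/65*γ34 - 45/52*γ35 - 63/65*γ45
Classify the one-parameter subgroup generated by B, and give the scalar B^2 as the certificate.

B^2 term by term: the squares give (-3/20)^2*(γ13)^2 + (35/13)^2*(γ14)^2 + (-166/65)^2*(γ15)^2 + (63/65)^2*(γ34)^2 + (-45/52)^2*(γ35)^2 + (-63/65)^2*(γ45)^2 = 9/400*(-1) + 1225/169*(-1) + 27556/4225*(+1) + 3969/4225*(-1) + 2025/2704*(+1) + 3969/4225*(+1) = 0 (each basis 2-blade squares to minus the product of its generators' squares); cross terms between blades sharing an index anticommute and cancel; the commuting (index-disjoint) pairs give grade-4 terms 2*c*c'*(blade product), which cancel blade by blade — γ1345: 189/650 + 1575/338 - 20916/4225 = 0 — confirming B is simple. So B^2 = 0.
Answer: null-rotation, certificate B^2 = 0. One invariant decides it: the square 0 survives every conjugation, and its sign is exactly the classification.


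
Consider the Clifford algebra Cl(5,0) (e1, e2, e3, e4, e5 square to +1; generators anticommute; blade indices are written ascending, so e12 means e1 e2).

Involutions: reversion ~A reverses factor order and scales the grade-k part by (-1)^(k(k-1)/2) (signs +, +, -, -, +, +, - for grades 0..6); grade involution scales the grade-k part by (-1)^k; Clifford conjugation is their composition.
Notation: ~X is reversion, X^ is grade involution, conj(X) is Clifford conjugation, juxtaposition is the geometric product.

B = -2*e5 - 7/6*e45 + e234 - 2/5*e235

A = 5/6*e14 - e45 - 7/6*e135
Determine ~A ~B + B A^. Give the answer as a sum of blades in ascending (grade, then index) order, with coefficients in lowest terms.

first term: -7/6 - 2*e4 - 7/15*e12 - 7/3*e13 - 35/36*e15 + 5/6*e123 - 49/36*e134 + 5/3*e145 + 2/5*e234 + e235 - 7/6*e1245 - 1/3*e12345
second term: -7/6 - 2*e4 - 7/15*e12 - 7/3*e13 + 35/36*e15 - 5/6*e123 - 49/36*e134 - 5/3*e145 - 2/5*e234 - e235 + 7/6*e1245 - 1/3*e12345
Answer: -7/3 - 4*e4 - 14/15*e12 - 14/3*e13 - 49/18*e134 - 2/3*e12345


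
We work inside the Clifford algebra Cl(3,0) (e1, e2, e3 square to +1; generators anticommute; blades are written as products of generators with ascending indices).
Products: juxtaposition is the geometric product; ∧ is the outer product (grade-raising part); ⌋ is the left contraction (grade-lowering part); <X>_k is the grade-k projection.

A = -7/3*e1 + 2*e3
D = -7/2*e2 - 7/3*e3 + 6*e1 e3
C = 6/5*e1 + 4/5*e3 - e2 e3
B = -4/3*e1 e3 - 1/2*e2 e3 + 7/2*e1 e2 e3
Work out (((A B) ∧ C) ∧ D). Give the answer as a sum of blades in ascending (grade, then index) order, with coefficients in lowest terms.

step 1: 8/3*e1 + e2 + 28/9*e3 + 7*e1 e2 - 49/6*e2 e3 + 7/6*e1 e2 e3
step 2: -6/5*e1 e2 - 8/5*e1 e3 + 4/5*e2 e3 - 103/15*e1 e2 e3
step 3: -14/5*e1 e2 e3
Answer: -14/5*e1 e2 e3


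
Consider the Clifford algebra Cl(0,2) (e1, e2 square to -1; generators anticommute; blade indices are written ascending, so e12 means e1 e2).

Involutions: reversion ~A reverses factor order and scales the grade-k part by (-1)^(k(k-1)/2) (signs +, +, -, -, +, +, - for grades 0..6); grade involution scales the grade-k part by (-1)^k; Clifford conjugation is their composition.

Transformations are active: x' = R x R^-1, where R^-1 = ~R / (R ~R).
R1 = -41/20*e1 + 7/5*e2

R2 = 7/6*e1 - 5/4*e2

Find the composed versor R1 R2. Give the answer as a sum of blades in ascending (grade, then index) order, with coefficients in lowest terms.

Distribute over the terms of R1 (each basis-blade product reordered to ascending indices, repeated generators contracted through their squares):
(-41/20*e1) R2 = 287/120 + 41/16*e12
(7/5*e2) R2 = 7/4 - 49/30*e12
Summing the partial products and collecting blades:
Answer: 497/120 + 223/240*e12


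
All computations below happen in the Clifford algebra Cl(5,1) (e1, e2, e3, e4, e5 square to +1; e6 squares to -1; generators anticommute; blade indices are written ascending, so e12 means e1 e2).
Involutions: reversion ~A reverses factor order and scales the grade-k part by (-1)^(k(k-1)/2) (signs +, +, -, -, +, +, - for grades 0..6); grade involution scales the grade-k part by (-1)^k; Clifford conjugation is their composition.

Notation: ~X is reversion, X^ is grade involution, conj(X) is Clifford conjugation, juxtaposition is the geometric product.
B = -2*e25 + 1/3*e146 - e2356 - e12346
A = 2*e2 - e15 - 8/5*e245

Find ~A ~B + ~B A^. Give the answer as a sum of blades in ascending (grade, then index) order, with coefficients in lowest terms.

first term: 16/5*e4 + 4*e5 - 2*e12 - 8/5*e346 - 2*e356 - 1/3*e456 - e1236 + 2/3*e1246 - 8/15*e1256 + 2*e1346 - 8/5*e1356 - e23456
second term: 16/5*e4 + 4*e5 - 2*e12 - 8/5*e346 - 2*e356 - 1/3*e456 - e1236 + 2/3*e1246 - 8/15*e1256 - 2*e1346 + 8/5*e1356 - e23456
Answer: 32/5*e4 + 8*e5 - 4*e12 - 16/5*e346 - 4*e356 - 2/3*e456 - 2*e1236 + 4/3*e1246 - 16/15*e1256 - 2*e23456


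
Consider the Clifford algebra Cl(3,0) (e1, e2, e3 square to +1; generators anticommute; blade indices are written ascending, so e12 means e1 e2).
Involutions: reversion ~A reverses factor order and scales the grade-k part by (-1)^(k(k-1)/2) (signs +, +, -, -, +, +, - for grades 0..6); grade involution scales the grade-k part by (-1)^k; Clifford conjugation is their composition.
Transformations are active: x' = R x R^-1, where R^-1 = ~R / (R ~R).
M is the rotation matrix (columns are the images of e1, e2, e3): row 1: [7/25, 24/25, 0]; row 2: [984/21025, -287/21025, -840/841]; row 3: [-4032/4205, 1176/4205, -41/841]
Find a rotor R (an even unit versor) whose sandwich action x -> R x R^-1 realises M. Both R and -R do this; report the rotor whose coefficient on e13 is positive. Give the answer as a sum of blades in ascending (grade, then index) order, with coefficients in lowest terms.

Method: write R = a + b12*e12 + b13*e13 + b23*e23 with a^2 + b12^2 + b13^2 + b23^2 = 1 (so R^-1 = ~R). Expanding the columns R e_j ~R gives tr M = 4a^2 - 1 and, from the antisymmetric part, M21 - M12 = -4a*b12, M13 - M31 = 4a*b13, M32 - M23 = -4a*b23.
Here tr M = 183/841, so a^2 = (1 + tr M)/4 = 256/841 and a = ±16/29. Taking a = 16/29: M21 - M12 = -768/841, M13 - M31 = 4032/4205, M32 - M23 = 5376/4205, giving b12 = 12/29, b13 = 63/145, b23 = -84/145, i.e. R = 16/29 + 12/29*e12 + 63/145*e13 - 84/145*e23.
Its e13 coefficient is already positive.
Answer: 16/29 + 12/29*e12 + 63/145*e13 - 84/145*e23. Recall the cover is two-to-one: with M of trace 183/841, both preimages act alike, and the stated e13 sign chooses the sheet.


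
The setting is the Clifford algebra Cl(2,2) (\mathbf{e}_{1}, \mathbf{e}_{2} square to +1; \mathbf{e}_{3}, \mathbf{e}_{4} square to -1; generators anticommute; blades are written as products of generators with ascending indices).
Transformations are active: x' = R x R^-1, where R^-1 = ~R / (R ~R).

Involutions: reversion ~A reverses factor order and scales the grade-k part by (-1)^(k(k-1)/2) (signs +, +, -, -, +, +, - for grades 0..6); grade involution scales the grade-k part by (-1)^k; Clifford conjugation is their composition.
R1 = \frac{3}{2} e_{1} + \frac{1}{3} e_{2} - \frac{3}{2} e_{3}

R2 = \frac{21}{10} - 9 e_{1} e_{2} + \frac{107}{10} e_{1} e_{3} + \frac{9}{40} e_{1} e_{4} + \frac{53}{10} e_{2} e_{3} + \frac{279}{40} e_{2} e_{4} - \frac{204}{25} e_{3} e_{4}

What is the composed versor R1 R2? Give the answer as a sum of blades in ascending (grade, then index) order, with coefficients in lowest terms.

Distribute over the terms of R1 (each basis-blade product reordered to ascending indices, repeated generators contracted through their squares):
(\frac{3}{2} e_{1}) R2 = \frac{63}{20} e_{1} - \frac{27}{2} e_{2} + \frac{321}{20} e_{3} + \frac{27}{80} e_{4} + \frac{159}{20} e_{1} e_{2} e_{3} + \frac{837}{80} e_{1} e_{2} e_{4} - \frac{306}{25} e_{1} e_{3} e_{4}
(\frac{1}{3} e_{2}) R2 = 3 e_{1} + \frac{7}{10} e_{2} + \frac{53}{30} e_{3} + \frac{93}{40} e_{4} - \frac{107}{30} e_{1} e_{2} e_{3} - \frac{3}{40} e_{1} e_{2} e_{4} - \frac{68}{25} e_{2} e_{3} e_{4}
(-\frac{3}{2} e_{3}) R2 = -\frac{321}{20} e_{1} - \frac{159}{20} e_{2} - \frac{63}{20} e_{3} - \frac{306}{25} e_{4} + \frac{27}{2} e_{1} e_{2} e_{3} + \frac{27}{80} e_{1} e_{3} e_{4} + \frac{837}{80} e_{2} e_{3} e_{4}
Summing the partial products and collecting blades:
Answer: -\frac{99}{10} e_{1} - \frac{83}{4} e_{2} + \frac{44}{3} e_{3} - \frac{3831}{400} e_{4} + \frac{1073}{60} e_{1} e_{2} e_{3} + \frac{831}{80} e_{1} e_{2} e_{4} - \frac{4761}{400} e_{1} e_{3} e_{4} + \frac{3097}{400} e_{2} e_{3} e_{4}


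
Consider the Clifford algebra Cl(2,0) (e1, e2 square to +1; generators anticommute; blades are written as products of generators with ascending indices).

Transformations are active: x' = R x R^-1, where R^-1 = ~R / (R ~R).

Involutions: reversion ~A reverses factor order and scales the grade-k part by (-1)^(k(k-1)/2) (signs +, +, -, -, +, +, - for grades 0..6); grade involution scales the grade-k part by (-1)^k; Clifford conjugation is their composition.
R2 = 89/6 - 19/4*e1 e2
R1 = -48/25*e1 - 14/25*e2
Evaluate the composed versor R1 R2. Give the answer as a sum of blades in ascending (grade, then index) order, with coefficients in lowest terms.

Distribute over the terms of R1 (each basis-blade product reordered to ascending indices, repeated generators contracted through their squares):
(-48/25*e1) R2 = -712/25*e1 + 228/25*e2
(-14/25*e2) R2 = -133/50*e1 - 623/75*e2
Summing the partial products and collecting blades:
Answer: -1557/50*e1 + 61/75*e2


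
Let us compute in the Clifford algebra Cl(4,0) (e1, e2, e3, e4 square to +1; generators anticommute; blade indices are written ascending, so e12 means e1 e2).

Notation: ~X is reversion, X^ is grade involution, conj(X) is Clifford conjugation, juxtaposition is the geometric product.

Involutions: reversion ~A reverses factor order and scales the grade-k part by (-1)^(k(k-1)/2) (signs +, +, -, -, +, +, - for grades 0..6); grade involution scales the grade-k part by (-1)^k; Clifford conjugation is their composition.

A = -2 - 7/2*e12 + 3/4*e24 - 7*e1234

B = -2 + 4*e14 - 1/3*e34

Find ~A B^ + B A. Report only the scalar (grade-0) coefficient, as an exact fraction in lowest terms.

first term: 4 - 37/3*e12 - 8*e14 + 111/4*e23 - 25/2*e24 + 2/3*e34 + 77/6*e1234
second term: 4 + 5/3*e12 - 8*e14 + 111/4*e23 - 31/2*e24 + 2/3*e34 + 91/6*e1234
Answer: 8


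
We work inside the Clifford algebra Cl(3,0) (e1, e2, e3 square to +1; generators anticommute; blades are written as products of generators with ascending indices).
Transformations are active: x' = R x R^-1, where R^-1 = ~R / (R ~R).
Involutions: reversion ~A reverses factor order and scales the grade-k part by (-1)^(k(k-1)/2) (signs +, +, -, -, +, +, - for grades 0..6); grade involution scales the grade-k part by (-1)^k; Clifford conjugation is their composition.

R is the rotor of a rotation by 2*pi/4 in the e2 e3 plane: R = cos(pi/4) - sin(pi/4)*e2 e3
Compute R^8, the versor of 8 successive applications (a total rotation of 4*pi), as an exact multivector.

Because a rotor carries half the rotation angle, composing 8 copies of this e2 e3-plane rotor multiplies the phase: 8*(pi/4) = 2*pi, hence R^8 = cos(2*pi) - sin(2*pi)*e2 e3.
cos(2*pi) = 1 and sin(2*pi) = 0, so R^8 = 1. The total rotation 4*pi is 2 full turns, so every vector returns to itself, yet the rotor is +1, back on the identity sheet (an even number of 2*pi turns).
Answer: 1


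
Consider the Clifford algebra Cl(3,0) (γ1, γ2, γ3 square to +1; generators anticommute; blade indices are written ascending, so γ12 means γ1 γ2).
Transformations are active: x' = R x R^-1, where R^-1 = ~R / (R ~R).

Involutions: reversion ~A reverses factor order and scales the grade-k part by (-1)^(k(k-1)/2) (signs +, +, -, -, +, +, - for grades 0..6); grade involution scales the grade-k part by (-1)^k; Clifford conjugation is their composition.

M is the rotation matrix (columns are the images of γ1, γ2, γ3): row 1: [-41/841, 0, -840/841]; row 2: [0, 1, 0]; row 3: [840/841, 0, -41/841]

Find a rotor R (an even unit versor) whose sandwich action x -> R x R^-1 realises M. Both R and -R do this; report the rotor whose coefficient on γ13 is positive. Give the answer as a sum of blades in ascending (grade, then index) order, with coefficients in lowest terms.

Method: write R = a + b12*γ12 + b13*γ13 + b23*γ23 with a^2 + b12^2 + b13^2 + b23^2 = 1 (so R^-1 = ~R). Expanding the columns R e_j ~R gives tr M = 4a^2 - 1 and, from the antisymmetric part, M21 - M12 = -4a*b12, M13 - M31 = 4a*b13, M32 - M23 = -4a*b23.
Here tr M = 759/841, so a^2 = (1 + tr M)/4 = 400/841 and a = ±20/29. Taking a = 20/29: M21 - M12 = 0, M13 - M31 = -1680/841, M32 - M23 = 0, giving b12 = 0, b13 = -21/29, b23 = 0, i.e. R = 20/29 - 21/29*γ13.
Its γ13 coefficient is negative, so report the other preimage -R.
Answer: -20/29 + 21/29*γ13. Recall the cover is two-to-one: with M of trace 759/841, both preimages act alike, and the stated γ13 sign chooses the sheet.


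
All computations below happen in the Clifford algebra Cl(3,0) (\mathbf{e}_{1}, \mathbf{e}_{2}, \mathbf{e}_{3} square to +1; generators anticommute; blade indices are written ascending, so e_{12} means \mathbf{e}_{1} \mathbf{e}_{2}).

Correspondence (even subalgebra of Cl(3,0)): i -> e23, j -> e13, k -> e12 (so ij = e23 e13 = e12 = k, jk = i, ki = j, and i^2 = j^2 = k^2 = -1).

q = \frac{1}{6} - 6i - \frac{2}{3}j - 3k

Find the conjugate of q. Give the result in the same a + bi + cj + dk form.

In blades: q = \frac{1}{6} - 3 e_{12} - \frac{2}{3} e_{13} - 6 e_{23}.
Quaternion conjugation is reversion on the even subalgebra: the scalar is fixed and every grade-2 blade flips sign, giving \frac{1}{6} + 3 e_{12} + \frac{2}{3} e_{13} + 6 e_{23}; translating back:
Answer: \frac{1}{6} + 6i + \frac{2}{3}j + 3k


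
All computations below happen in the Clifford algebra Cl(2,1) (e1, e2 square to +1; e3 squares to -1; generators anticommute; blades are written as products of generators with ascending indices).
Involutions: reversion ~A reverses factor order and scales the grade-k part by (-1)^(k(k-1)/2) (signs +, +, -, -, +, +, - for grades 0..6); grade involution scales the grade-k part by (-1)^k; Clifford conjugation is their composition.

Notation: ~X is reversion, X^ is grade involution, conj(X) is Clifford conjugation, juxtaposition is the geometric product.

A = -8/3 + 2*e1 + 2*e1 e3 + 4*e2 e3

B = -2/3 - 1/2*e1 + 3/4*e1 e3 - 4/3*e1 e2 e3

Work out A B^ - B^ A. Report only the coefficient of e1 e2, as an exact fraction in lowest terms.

first term: 77/18 + 8/3*e1 - 8/3*e2 + 1/2*e3 - 3*e1 e2 - 10/3*e1 e3 - 14/9*e1 e2 e3
second term: 77/18 + 8/3*e1 - 8/3*e2 - 1/2*e3 + 3*e1 e2 - 10/3*e1 e3 - 14/9*e1 e2 e3
Answer: -6


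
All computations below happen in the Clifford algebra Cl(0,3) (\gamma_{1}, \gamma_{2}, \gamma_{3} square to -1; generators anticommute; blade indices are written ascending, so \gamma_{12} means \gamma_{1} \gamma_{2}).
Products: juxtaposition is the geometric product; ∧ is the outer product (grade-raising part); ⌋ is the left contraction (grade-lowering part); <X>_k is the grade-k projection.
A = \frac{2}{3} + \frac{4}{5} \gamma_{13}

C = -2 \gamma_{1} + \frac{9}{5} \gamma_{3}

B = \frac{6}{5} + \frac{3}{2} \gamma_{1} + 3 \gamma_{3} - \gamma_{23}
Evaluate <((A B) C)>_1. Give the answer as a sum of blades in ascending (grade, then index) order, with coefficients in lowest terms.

step 1: \frac{4}{5} - \frac{7}{5} \gamma_{1} + \frac{16}{5} \gamma_{3} - \frac{4}{5} \gamma_{12} + \frac{24}{25} \gamma_{13} - \frac{2}{3} \gamma_{23}
step 2: -\frac{214}{25} - \frac{416}{125} \gamma_{1} + \frac{14}{5} \gamma_{2} - \frac{12}{25} \gamma_{3} + \frac{97}{25} \gamma_{13} - \frac{8}{75} \gamma_{123}
step 3: -\frac{416}{125} \gamma_{1} + \frac{14}{5} \gamma_{2} - \frac{12}{25} \gamma_{3}
Answer: -\frac{416}{125} \gamma_{1} + \frac{14}{5} \gamma_{2} - \frac{12}{25} \gamma_{3}


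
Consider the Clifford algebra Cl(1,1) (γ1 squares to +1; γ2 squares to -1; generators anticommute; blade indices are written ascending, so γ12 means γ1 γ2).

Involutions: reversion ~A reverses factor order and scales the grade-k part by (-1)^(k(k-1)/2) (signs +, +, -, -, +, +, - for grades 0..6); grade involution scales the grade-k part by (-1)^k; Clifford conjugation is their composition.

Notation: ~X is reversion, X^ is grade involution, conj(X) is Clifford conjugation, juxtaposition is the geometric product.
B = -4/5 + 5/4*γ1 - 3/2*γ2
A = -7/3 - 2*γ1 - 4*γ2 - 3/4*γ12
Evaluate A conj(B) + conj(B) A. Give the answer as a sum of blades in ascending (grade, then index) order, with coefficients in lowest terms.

first term: 311/30 + 677/120*γ1 - 99/80*γ2 - 37/5*γ12
second term: 311/30 + 407/120*γ1 + 51/80*γ2 + 43/5*γ12
Answer: 311/15 + 271/30*γ1 - 3/5*γ2 + 6/5*γ12


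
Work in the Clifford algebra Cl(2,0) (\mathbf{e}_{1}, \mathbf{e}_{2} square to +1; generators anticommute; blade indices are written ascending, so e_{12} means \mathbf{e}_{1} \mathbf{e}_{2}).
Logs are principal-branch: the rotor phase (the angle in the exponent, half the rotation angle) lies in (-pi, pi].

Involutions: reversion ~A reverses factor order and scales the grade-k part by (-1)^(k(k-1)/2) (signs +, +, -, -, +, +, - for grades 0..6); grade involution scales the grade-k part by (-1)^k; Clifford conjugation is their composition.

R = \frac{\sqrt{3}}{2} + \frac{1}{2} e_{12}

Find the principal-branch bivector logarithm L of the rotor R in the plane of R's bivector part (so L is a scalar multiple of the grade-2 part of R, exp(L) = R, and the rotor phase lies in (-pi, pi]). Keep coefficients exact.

The scalar part of R is \frac{\sqrt{3}}{2}, so the principal-branch rotor phase is pinned; divide the bivector part by its sine to get the unit plane — L is the phase times that plane.
Concretely: cos(phase) = \frac{\sqrt{3}}{2} gives phase = ±\frac{\pi}{6}, and since phase/sin(phase) is even the sign is immaterial: L = (phase/sin(phase)) * <R>_2 = (\frac{\pi}{3}) * <R>_2.
Answer: \frac{\pi}{6} e_{12}


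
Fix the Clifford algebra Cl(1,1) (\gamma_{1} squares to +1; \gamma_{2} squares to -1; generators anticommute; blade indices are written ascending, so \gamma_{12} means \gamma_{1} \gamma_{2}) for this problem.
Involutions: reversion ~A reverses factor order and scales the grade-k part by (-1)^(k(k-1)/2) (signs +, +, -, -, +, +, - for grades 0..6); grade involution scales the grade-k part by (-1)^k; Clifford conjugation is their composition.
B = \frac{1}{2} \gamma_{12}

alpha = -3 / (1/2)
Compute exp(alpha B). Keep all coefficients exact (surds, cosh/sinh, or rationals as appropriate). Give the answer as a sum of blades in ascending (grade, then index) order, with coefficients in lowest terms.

B^2 = (\frac{1}{2})^2*(\gamma_{12})^2 = \frac{1}{4}*(+1) = \frac{1}{4} (a basis 2-blade squares to minus the product of its generators' squares).
B^2 = \frac{1}{4} — since the square is positive, the closed form is hyperbolic: l = \frac{1}{2}, alpha*l = -3, so exp(alpha B) = cosh(-3) + (sinh(-3)/(\frac{1}{2}))*B = \cosh{\left(3 \right)} + (- 2 \sinh{\left(3 \right)})*B.
Answer: \cosh{\left(3 \right)} - \sinh{\left(3 \right)} \gamma_{12}
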